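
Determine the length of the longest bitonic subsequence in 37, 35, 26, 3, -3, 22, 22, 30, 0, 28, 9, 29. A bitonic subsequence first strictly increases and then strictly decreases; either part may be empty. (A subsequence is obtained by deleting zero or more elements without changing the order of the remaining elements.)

Let inc[i] be the LIS ending at i and dec[i] the longest strictly decreasing subsequence starting at i. inc = [1, 1, 1, 1, 1, 2, 2, 3, 2, 3, 3, 4], dec = [5, 4, 3, 2, 1, 2, 2, 3, 1, 2, 1, 1].
max_i inc[i]+dec[i]−1 = 5, with one witness 37, 35, 30, 28, 9.

5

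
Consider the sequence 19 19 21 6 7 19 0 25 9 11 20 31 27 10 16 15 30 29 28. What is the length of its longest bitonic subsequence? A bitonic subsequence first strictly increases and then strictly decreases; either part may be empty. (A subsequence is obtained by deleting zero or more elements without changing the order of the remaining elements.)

9

Let inc[i] be the LIS ending at i and dec[i] the longest strictly decreasing subsequence starting at i. inc = [1, 1, 2, 1, 2, 3, 1, 4, 3, 4, 5, 6, 6, 4, 5, 5, 7, 7, 7], dec = [3, 3, 4, 2, 2, 3, 1, 4, 1, 2, 3, 4, 3, 1, 2, 1, 3, 2, 1].
max_i inc[i]+dec[i]−1 = 9, with one witness 6, 7, 9, 11, 20, 31, 30, 29, 28.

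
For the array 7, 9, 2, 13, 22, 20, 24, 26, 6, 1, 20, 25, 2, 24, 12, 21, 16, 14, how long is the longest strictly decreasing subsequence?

6

Scanning left to right, the best length ending at each element is: 7→1, 9→1, 2→2, 13→1, 22→1, 20→2, 24→1, 26→1, 6→3, 1→4, 20→2, 25→2, 2→4, 24→3, 12→4, 21→4, 16→5, 14→6.
So the longest decreasing subsequence has length 6, e.g. 26, 25, 24, 21, 16, 14.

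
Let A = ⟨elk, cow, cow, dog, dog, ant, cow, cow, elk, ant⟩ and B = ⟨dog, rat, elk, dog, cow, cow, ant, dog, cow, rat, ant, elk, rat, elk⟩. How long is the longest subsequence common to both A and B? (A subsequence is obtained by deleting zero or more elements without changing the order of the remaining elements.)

6

Backtracking the LCS table gives one alignment: elk (A1,B3) → cow (A2,B5) → cow (A3,B6) → dog (A4,B8) → ant (A6,B11) → elk (A9,B14).
So the longest common subsequence has length 6.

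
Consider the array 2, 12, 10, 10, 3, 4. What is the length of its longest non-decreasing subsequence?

One longest non-decreasing subsequence is 2, 10, 10 (positions 1,3,4), of length 3; no longer one exists.

3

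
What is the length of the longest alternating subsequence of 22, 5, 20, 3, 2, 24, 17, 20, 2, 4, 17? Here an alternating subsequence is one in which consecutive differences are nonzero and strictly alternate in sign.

Track the best alternating length ending on an up-step vs a down-step at each position: up/down = 1/1, 1/2, 3/2, 1/4, 1/4, 5/1, 5/6, 7/6, 1/8, 9/8, 9/8.
The maximum over both is 9; one such subsequence is 22, 5, 20, 3, 24, 17, 20, 2, 4.

9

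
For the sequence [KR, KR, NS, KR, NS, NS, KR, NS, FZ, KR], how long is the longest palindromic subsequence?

8

One longest palindromic subsequence is KR NS KR NS NS KR NS KR (positions 1,3,4,5,6,7,8,10); it reads the same forward and backward, and the interval DP gives dp[1][10] = 8.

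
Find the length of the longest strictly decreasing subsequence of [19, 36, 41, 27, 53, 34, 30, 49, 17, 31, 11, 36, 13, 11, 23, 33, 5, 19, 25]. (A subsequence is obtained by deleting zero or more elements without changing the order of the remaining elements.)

7

Let dp[i] be the longest decreasing subsequence ending at position i. Then dp = [1, 1, 1, 2, 1, 2, 3, 2, 4, 3, 5, 3, 5, 6, 4, 4, 7, 5, 5].
The maximum is 7; one witness is 36, 34, 30, 17, 13, 11, 5 at positions 2,6,7,9,13,14,17.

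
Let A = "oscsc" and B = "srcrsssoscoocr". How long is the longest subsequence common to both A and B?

A longest common subsequence is oscc (length 4); the LCS DP confirms no longer common subsequence exists.

4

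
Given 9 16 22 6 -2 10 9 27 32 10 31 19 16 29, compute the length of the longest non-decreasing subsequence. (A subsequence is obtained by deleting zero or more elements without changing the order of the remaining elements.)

Let dp[i] be the longest non-decreasing subsequence ending at position i. Then dp = [1, 2, 3, 1, 1, 2, 2, 4, 5, 3, 5, 4, 4, 5].
The maximum is 5; one witness is 9, 16, 22, 27, 32 at positions 1,2,3,8,9.

5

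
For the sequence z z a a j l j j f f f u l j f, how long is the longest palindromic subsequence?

One longest palindromic subsequence is jlffflj (positions 5,6,9,10,11,13,14); it reads the same forward and backward, and the interval DP gives dp[1][15] = 7.

7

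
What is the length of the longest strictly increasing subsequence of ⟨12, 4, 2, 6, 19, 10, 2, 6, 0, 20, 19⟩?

Scanning left to right, the best length ending at each element is: 12→1, 4→1, 2→1, 6→2, 19→3, 10→3, 2→1, 6→2, 0→1, 20→4, 19→4.
So the longest increasing subsequence has length 4, e.g. 4, 6, 19, 20.

4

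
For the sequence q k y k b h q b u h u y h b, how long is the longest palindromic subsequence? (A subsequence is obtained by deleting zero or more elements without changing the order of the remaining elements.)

Using dp[i][j] = 2 + dp[i+1][j−1] if the ends match, else max(dp[i+1][j], dp[i][j−1]):
dp[1][14] = 7. A witness is bhuhuhb at positions 5,6,9,10,11,13,14.

7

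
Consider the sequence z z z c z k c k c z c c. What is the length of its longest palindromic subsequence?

7

Using dp[i][j] = 2 + dp[i+1][j−1] if the ends match, else max(dp[i+1][j], dp[i][j−1]):
dp[1][12] = 7. A witness is czckczc at positions 4,5,7,8,9,10,12.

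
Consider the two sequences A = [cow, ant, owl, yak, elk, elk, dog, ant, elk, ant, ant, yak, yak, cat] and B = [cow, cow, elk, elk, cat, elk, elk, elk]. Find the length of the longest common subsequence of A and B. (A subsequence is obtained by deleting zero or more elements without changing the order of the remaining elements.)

4

A longest common subsequence is cow, elk, elk, elk (length 4); the LCS DP confirms no longer common subsequence exists.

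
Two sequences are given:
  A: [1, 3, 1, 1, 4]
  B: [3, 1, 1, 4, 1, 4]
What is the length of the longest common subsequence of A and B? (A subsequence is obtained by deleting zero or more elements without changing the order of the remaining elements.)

4

A longest common subsequence is 1, 1, 1, 4 (length 4); the LCS DP confirms no longer common subsequence exists.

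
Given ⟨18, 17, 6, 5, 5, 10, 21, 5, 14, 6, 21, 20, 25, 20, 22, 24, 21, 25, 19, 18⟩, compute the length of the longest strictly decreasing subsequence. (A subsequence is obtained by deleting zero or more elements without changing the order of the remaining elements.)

One longest decreasing subsequence is 25, 22, 21, 19, 18 (positions 13,15,17,19,20), of length 5; no longer one exists.

5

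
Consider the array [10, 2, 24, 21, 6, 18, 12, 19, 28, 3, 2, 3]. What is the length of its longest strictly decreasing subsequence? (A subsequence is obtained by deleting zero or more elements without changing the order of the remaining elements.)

6

One longest decreasing subsequence is 24, 21, 18, 12, 3, 2 (positions 3,4,6,7,10,11), of length 6; no longer one exists.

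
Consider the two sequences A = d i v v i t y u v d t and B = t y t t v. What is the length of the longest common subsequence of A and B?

3

A longest common subsequence is tyv (length 3); the LCS DP confirms no longer common subsequence exists.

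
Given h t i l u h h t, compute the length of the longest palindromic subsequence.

One longest palindromic subsequence is thht (positions 2,6,7,8); it reads the same forward and backward, and the interval DP gives dp[1][8] = 4.

4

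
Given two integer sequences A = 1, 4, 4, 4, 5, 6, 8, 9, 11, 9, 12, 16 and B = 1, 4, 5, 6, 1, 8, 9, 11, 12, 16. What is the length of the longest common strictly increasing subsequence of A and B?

9

For each value that appears in both, track the longest common increasing run ending there.
The best achievable length is 9; one witness is 1, 4, 5, 6, 8, 9, 11, 12, 16 (A-positions 1,2,5,6,7,8,9,11,12, B-positions 1,2,3,4,6,7,8,9,10).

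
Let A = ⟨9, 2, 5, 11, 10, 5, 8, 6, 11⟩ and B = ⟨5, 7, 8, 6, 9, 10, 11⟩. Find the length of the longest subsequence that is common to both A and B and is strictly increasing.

A longest common strictly increasing subsequence is 5, 8, 11 (length 3); it appears in order in both A and B, and no longer such subsequence exists.

3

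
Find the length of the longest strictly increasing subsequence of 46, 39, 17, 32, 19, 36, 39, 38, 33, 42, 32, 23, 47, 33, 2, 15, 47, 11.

6

One longest increasing subsequence is 17, 32, 36, 39, 42, 47 (positions 3,4,6,7,10,13), of length 6; no longer one exists.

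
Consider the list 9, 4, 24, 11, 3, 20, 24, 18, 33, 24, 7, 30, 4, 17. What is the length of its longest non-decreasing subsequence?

6

One longest non-decreasing subsequence is 9, 11, 20, 24, 24, 30 (positions 1,4,6,7,10,12), of length 6; no longer one exists.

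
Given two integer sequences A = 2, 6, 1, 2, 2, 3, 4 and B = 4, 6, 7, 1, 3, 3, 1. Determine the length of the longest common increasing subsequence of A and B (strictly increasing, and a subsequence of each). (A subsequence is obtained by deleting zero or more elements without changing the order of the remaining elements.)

2

For each value that appears in both, track the longest common increasing run ending there.
The best achievable length is 2; one witness is 1, 3 (A-positions 3,6, B-positions 4,5).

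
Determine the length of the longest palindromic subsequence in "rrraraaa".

One longest palindromic subsequence is aaaa (positions 4,6,7,8); it reads the same forward and backward, and the interval DP gives dp[1][8] = 4.

4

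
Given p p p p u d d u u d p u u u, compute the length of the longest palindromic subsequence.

7

Using dp[i][j] = 2 + dp[i+1][j−1] if the ends match, else max(dp[i+1][j], dp[i][j−1]):
dp[1][14] = 7. A witness is uuupuuu at positions 5,8,9,11,12,13,14.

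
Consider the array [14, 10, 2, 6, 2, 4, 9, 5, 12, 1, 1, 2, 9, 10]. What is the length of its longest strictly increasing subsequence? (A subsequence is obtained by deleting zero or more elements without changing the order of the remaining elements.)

5

One longest increasing subsequence is 2, 4, 5, 9, 10 (positions 3,6,8,13,14), of length 5; no longer one exists.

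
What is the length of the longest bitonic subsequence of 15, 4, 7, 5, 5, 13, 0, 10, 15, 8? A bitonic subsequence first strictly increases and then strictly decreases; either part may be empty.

Let inc[i] be the LIS ending at i and dec[i] the longest strictly decreasing subsequence starting at i. inc = [1, 1, 2, 2, 2, 3, 1, 3, 4, 3], dec = [4, 2, 3, 2, 2, 3, 1, 2, 2, 1].
max_i inc[i]+dec[i]−1 = 5, with one witness 4, 7, 13, 10, 8.

5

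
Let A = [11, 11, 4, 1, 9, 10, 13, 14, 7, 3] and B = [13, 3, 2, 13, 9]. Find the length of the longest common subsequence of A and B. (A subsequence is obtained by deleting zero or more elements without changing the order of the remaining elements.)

2

A longest common subsequence is 13, 3 (length 2); the LCS DP confirms no longer common subsequence exists.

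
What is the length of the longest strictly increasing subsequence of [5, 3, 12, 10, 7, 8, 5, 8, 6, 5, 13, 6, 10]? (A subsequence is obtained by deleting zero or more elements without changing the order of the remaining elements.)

4

Let dp[i] be the longest increasing subsequence ending at position i. Then dp = [1, 1, 2, 2, 2, 3, 2, 3, 3, 2, 4, 3, 4].
The maximum is 4; one witness is 5, 7, 8, 13 at positions 1,5,6,11.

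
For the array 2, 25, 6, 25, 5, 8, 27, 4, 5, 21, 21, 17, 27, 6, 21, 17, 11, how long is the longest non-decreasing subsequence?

6

Let dp[i] be the longest non-decreasing subsequence ending at position i. Then dp = [1, 2, 2, 3, 2, 3, 4, 2, 3, 4, 5, 4, 6, 4, 6, 5, 5].
The maximum is 6; one witness is 2, 6, 8, 21, 21, 27 at positions 1,3,6,10,11,13.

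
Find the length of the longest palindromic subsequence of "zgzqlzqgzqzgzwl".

One longest palindromic subsequence is zgzqzgzqzgz (positions 1,2,3,4,6,8,9,10,11,12,13); it reads the same forward and backward, and the interval DP gives dp[1][15] = 11.

11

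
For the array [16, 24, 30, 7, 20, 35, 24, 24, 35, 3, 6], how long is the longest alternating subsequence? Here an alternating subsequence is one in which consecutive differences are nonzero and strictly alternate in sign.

8

Track the best alternating length ending on an up-step vs a down-step at each position: up/down = 1/1, 2/1, 2/1, 1/3, 4/3, 4/1, 4/5, 4/5, 6/1, 1/7, 8/7.
The maximum over both is 8; one such subsequence is 16, 24, 7, 35, 24, 35, 3, 6.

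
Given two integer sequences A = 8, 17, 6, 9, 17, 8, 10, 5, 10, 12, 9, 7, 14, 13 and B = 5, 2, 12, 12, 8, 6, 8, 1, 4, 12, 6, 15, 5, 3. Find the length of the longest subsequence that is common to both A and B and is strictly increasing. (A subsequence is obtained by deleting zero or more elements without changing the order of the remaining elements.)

A longest common strictly increasing subsequence is 6, 8, 12 (length 3); it appears in order in both A and B, and no longer such subsequence exists.

3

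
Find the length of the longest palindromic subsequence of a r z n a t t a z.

Using dp[i][j] = 2 + dp[i+1][j−1] if the ends match, else max(dp[i+1][j], dp[i][j−1]):
dp[1][9] = 6. A witness is zattaz at positions 3,5,6,7,8,9.

6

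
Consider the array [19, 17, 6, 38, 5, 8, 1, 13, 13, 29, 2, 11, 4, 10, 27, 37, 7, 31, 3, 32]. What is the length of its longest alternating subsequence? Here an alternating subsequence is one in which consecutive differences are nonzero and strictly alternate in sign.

15

Track the best alternating length ending on an up-step vs a down-step at each position: up/down = 1/1, 1/2, 1/2, 3/1, 1/4, 5/4, 1/6, 7/4, 7/4, 7/4, 7/8, 9/8, 9/10, 11/10, 11/8, 11/4, 11/12, 13/12, 9/14, 15/12.
The maximum over both is 15; one such subsequence is 19, 17, 38, 5, 8, 1, 13, 2, 11, 4, 10, 7, 31, 3, 32.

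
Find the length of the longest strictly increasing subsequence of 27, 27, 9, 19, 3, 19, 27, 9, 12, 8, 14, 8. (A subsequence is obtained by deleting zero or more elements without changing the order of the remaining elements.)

4

Let dp[i] be the longest increasing subsequence ending at position i. Then dp = [1, 1, 1, 2, 1, 2, 3, 2, 3, 2, 4, 2].
The maximum is 4; one witness is 3, 9, 12, 14 at positions 5,8,9,11.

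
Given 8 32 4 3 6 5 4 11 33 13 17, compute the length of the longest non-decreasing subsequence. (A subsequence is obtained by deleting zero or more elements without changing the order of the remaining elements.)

5

One longest non-decreasing subsequence is 4, 6, 11, 13, 17 (positions 3,5,8,10,11), of length 5; no longer one exists.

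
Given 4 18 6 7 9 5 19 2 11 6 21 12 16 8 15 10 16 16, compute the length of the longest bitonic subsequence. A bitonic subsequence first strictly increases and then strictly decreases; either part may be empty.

9

One longest bitonic subsequence is 4, 6, 7, 9, 19, 21, 16, 15, 10 (positions 1,3,4,5,7,11,13,15,16): it rises to 21 then falls. Length 9 is optimal.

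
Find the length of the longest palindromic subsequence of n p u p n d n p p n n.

9

One longest palindromic subsequence is nppndnppn (positions 1,2,4,5,6,7,8,9,11); it reads the same forward and backward, and the interval DP gives dp[1][11] = 9.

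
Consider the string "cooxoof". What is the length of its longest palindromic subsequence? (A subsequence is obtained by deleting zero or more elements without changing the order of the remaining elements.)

One longest palindromic subsequence is ooxoo (positions 2,3,4,5,6); it reads the same forward and backward, and the interval DP gives dp[1][7] = 5.

5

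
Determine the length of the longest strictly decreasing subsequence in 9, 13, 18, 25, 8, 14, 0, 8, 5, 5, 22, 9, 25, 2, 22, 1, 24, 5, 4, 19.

6

Scanning left to right, the best length ending at each element is: 9→1, 13→1, 18→1, 25→1, 8→2, 14→2, 0→3, 8→3, 5→4, 5→4, 22→2, 9→3, 25→1, 2→5, 22→2, 1→6, 24→2, 5→4, 4→5, 19→3.
So the longest decreasing subsequence has length 6, e.g. 18, 14, 8, 5, 2, 1.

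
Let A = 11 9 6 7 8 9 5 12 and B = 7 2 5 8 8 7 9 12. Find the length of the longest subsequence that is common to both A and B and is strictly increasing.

A longest common strictly increasing subsequence is 7, 8, 9, 12 (length 4); it appears in order in both A and B, and no longer such subsequence exists.

4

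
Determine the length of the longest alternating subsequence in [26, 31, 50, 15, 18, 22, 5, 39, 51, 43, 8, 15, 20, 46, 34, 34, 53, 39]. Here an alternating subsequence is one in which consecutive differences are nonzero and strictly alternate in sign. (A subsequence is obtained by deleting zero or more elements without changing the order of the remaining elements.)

11

Track the best alternating length ending on an up-step vs a down-step at each position: up/down = 1/1, 2/1, 2/1, 1/3, 4/3, 4/3, 1/5, 6/3, 6/1, 6/7, 6/7, 8/7, 8/7, 8/7, 8/9, 8/9, 10/1, 10/11.
The maximum over both is 11; one such subsequence is 26, 31, 15, 18, 5, 51, 43, 46, 34, 53, 39.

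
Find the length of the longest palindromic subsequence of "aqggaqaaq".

6

One longest palindromic subsequence is aqggqa (positions 1,2,3,4,6,8); it reads the same forward and backward, and the interval DP gives dp[1][9] = 6.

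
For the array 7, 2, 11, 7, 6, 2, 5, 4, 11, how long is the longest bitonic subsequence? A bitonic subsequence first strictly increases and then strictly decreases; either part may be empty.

6

Let inc[i] be the LIS ending at i and dec[i] the longest strictly decreasing subsequence starting at i. inc = [1, 1, 2, 2, 2, 1, 2, 2, 3], dec = [4, 1, 5, 4, 3, 1, 2, 1, 1].
max_i inc[i]+dec[i]−1 = 6, with one witness 7, 11, 7, 6, 5, 4.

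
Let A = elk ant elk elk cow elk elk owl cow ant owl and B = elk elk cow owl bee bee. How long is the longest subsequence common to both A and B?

Backtracking the LCS table gives one alignment: elk (A3,B1) → elk (A4,B2) → cow (A5,B3) → owl (A8,B4).
So the longest common subsequence has length 4.

4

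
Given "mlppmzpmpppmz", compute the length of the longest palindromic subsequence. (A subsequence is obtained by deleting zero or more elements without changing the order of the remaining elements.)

9

Using dp[i][j] = 2 + dp[i+1][j−1] if the ends match, else max(dp[i+1][j], dp[i][j−1]):
dp[1][13] = 9. A witness is mpppmpppm at positions 1,3,4,7,8,9,10,11,12.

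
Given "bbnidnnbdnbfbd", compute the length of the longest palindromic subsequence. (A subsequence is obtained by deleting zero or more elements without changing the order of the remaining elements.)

10

One longest palindromic subsequence is bbndnndnbb (positions 1,2,3,5,6,7,9,10,11,13); it reads the same forward and backward, and the interval DP gives dp[1][14] = 10.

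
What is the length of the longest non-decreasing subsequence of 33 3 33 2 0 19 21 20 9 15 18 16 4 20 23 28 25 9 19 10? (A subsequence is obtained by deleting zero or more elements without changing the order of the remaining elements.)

7

Let dp[i] be the longest non-decreasing subsequence ending at position i. Then dp = [1, 1, 2, 1, 1, 2, 3, 3, 2, 3, 4, 4, 2, 5, 6, 7, 7, 3, 5, 4].
The maximum is 7; one witness is 3, 9, 15, 18, 20, 23, 28 at positions 2,9,10,11,14,15,16.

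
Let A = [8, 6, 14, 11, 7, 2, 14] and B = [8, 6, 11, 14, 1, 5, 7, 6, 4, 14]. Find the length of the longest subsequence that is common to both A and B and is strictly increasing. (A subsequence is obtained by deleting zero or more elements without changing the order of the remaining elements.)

For each value that appears in both, track the longest common increasing run ending there.
The best achievable length is 3; one witness is 8, 11, 14 (A-positions 1,4,7, B-positions 1,3,4).

3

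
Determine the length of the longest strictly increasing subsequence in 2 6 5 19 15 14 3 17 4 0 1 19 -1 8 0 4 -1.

Scanning left to right, the best length ending at each element is: 2→1, 6→2, 5→2, 19→3, 15→3, 14→3, 3→2, 17→4, 4→3, 0→1, 1→2, 19→5, -1→1, 8→4, 0→2, 4→3, -1→1.
So the longest increasing subsequence has length 5, e.g. 2, 6, 15, 17, 19.

5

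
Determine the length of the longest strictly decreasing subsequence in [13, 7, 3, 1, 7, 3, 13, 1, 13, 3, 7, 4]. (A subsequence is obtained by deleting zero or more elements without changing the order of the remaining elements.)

Let dp[i] be the longest decreasing subsequence ending at position i. Then dp = [1, 2, 3, 4, 2, 3, 1, 4, 1, 3, 2, 3].
The maximum is 4; one witness is 13, 7, 3, 1 at positions 1,2,3,4.

4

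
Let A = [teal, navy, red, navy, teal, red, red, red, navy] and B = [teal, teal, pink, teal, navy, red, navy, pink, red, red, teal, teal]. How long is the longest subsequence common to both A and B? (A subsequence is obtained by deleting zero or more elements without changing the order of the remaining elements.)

6

Backtracking the LCS table gives one alignment: teal (A1,B4) → navy (A2,B5) → red (A3,B6) → navy (A4,B7) → red (A6,B9) → red (A7,B10).
So the longest common subsequence has length 6.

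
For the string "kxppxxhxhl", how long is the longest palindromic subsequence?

One longest palindromic subsequence is xxxx (positions 2,5,6,8); it reads the same forward and backward, and the interval DP gives dp[1][10] = 4.

4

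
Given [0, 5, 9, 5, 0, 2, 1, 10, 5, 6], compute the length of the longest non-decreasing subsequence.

One longest non-decreasing subsequence is 0, 5, 5, 5, 6 (positions 1,2,4,9,10), of length 5; no longer one exists.

5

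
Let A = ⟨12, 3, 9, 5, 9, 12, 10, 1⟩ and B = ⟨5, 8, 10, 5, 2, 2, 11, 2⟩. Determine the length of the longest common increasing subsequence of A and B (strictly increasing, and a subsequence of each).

A longest common strictly increasing subsequence is 5, 10 (length 2); it appears in order in both A and B, and no longer such subsequence exists.

2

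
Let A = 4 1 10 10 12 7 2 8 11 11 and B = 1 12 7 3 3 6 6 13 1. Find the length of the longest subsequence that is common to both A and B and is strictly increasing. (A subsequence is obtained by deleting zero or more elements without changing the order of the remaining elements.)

A longest common strictly increasing subsequence is 1, 12 (length 2); it appears in order in both A and B, and no longer such subsequence exists.

2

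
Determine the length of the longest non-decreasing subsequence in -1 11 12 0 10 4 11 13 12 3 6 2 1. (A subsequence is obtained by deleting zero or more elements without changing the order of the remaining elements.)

One longest non-decreasing subsequence is -1, 0, 10, 11, 13 (positions 1,4,5,7,8), of length 5; no longer one exists.

5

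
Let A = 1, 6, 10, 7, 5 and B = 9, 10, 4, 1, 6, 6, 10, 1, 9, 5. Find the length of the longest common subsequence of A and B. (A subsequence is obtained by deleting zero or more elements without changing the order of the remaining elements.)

4

Backtracking the LCS table gives one alignment: 1 (A1,B4) → 6 (A2,B6) → 10 (A3,B7) → 5 (A5,B10).
So the longest common subsequence has length 4.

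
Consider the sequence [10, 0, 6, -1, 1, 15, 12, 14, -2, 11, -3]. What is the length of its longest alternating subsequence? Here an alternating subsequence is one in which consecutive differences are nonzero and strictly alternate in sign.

Track the best alternating length ending on an up-step vs a down-step at each position: up/down = 1/1, 1/2, 3/2, 1/4, 5/4, 5/1, 5/6, 7/6, 1/8, 9/8, 1/10.
The maximum over both is 10; one such subsequence is 10, 0, 6, -1, 15, 12, 14, -2, 11, -3.

10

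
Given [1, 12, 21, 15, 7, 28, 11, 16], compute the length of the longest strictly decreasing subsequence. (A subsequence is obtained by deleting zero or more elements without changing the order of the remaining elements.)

3

Let dp[i] be the longest decreasing subsequence ending at position i. Then dp = [1, 1, 1, 2, 3, 1, 3, 2].
The maximum is 3; one witness is 21, 15, 7 at positions 3,4,5.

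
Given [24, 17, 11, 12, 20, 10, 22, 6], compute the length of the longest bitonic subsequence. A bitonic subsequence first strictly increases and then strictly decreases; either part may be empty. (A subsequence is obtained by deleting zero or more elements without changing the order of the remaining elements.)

One longest bitonic subsequence is 24, 17, 12, 10, 6 (positions 1,2,4,6,8): it rises to 24 then falls. Length 5 is optimal.

5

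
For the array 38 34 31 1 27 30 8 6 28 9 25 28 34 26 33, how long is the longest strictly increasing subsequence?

Scanning left to right, the best length ending at each element is: 38→1, 34→1, 31→1, 1→1, 27→2, 30→3, 8→2, 6→2, 28→3, 9→3, 25→4, 28→5, 34→6, 26→5, 33→6.
So the longest increasing subsequence has length 6, e.g. 1, 8, 9, 25, 28, 34.

6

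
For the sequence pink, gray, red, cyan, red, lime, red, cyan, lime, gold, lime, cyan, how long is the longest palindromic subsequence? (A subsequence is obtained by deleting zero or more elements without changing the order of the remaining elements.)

5

One longest palindromic subsequence is cyan lime gold lime cyan (positions 4,6,10,11,12); it reads the same forward and backward, and the interval DP gives dp[1][12] = 5.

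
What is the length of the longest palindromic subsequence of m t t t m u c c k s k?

One longest palindromic subsequence is mtttm (positions 1,2,3,4,5); it reads the same forward and backward, and the interval DP gives dp[1][11] = 5.

5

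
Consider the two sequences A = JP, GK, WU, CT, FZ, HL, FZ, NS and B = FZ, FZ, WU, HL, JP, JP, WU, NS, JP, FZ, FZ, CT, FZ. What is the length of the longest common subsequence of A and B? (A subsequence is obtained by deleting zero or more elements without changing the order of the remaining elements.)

A longest common subsequence is JP, WU, CT, FZ (length 4); the LCS DP confirms no longer common subsequence exists.

4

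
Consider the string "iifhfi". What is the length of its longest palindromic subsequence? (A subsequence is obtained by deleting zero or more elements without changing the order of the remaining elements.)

Using dp[i][j] = 2 + dp[i+1][j−1] if the ends match, else max(dp[i+1][j], dp[i][j−1]):
dp[1][6] = 5. A witness is ifhfi at positions 1,3,4,5,6.

5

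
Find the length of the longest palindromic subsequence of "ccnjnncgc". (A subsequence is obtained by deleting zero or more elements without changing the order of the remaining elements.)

One longest palindromic subsequence is ccnnncc (positions 1,2,3,5,6,7,9); it reads the same forward and backward, and the interval DP gives dp[1][9] = 7.

7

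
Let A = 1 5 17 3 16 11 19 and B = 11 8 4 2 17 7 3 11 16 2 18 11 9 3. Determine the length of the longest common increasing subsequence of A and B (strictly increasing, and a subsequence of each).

For each value that appears in both, track the longest common increasing run ending there.
The best achievable length is 2; one witness is 3, 11 (A-positions 4,6, B-positions 7,8).

2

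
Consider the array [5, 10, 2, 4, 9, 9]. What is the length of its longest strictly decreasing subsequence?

2

Scanning left to right, the best length ending at each element is: 5→1, 10→1, 2→2, 4→2, 9→2, 9→2.
So the longest decreasing subsequence has length 2, e.g. 5, 2.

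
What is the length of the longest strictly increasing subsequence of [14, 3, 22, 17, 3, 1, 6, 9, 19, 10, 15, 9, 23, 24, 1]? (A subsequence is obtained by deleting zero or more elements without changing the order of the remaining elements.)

Let dp[i] be the longest increasing subsequence ending at position i. Then dp = [1, 1, 2, 2, 1, 1, 2, 3, 4, 4, 5, 3, 6, 7, 1].
The maximum is 7; one witness is 3, 6, 9, 10, 15, 23, 24 at positions 2,7,8,10,11,13,14.

7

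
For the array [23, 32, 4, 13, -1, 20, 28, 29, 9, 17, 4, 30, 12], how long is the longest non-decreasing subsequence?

6

One longest non-decreasing subsequence is 4, 13, 20, 28, 29, 30 (positions 3,4,6,7,8,12), of length 6; no longer one exists.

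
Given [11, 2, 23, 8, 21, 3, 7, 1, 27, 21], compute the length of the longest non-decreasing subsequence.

4

Let dp[i] be the longest non-decreasing subsequence ending at position i. Then dp = [1, 1, 2, 2, 3, 2, 3, 1, 4, 4].
The maximum is 4; one witness is 2, 8, 21, 27 at positions 2,4,5,9.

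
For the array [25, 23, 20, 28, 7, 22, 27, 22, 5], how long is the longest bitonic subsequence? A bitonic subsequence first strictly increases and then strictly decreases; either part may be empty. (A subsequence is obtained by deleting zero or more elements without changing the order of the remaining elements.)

One longest bitonic subsequence is 25, 23, 20, 7, 5 (positions 1,2,3,5,9): it rises to 25 then falls. Length 5 is optimal.

5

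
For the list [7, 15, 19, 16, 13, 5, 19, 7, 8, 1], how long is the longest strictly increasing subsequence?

4

Let dp[i] be the longest increasing subsequence ending at position i. Then dp = [1, 2, 3, 3, 2, 1, 4, 2, 3, 1].
The maximum is 4; one witness is 7, 15, 16, 19 at positions 1,2,4,7.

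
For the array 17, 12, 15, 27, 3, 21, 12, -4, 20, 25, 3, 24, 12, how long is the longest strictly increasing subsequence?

4

Let dp[i] be the longest increasing subsequence ending at position i. Then dp = [1, 1, 2, 3, 1, 3, 2, 1, 3, 4, 2, 4, 3].
The maximum is 4; one witness is 12, 15, 21, 25 at positions 2,3,6,10.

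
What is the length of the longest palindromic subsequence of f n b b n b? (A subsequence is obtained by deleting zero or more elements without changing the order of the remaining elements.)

4

One longest palindromic subsequence is nbbn (positions 2,3,4,5); it reads the same forward and backward, and the interval DP gives dp[1][6] = 4.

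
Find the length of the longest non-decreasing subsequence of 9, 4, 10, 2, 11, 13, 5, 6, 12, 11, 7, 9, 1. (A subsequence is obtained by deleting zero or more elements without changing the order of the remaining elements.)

Let dp[i] be the longest non-decreasing subsequence ending at position i. Then dp = [1, 1, 2, 1, 3, 4, 2, 3, 4, 4, 4, 5, 1].
The maximum is 5; one witness is 4, 5, 6, 7, 9 at positions 2,7,8,11,12.

5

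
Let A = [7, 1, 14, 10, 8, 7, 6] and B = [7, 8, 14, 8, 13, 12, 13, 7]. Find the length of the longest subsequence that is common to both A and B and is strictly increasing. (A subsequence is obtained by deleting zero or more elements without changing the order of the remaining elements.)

A longest common strictly increasing subsequence is 7, 8 (length 2); it appears in order in both A and B, and no longer such subsequence exists.

2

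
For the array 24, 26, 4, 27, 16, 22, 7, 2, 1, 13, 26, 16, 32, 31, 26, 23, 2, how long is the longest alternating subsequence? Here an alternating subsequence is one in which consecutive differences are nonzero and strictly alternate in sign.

Track the best alternating length ending on an up-step vs a down-step at each position: up/down = 1/1, 2/1, 1/3, 4/1, 4/5, 6/5, 4/7, 1/7, 1/7, 8/7, 8/5, 8/9, 10/1, 10/11, 10/11, 10/11, 8/11.
The maximum over both is 11; one such subsequence is 24, 26, 4, 27, 16, 22, 7, 26, 16, 32, 31.

11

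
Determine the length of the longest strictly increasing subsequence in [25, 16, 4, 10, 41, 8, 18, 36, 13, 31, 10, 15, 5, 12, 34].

5

Scanning left to right, the best length ending at each element is: 25→1, 16→1, 4→1, 10→2, 41→3, 8→2, 18→3, 36→4, 13→3, 31→4, 10→3, 15→4, 5→2, 12→4, 34→5.
So the longest increasing subsequence has length 5, e.g. 4, 10, 18, 31, 34.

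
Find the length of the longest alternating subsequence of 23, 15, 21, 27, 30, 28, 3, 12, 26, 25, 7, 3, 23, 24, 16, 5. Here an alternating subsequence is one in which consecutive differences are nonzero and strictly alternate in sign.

8

Track the best alternating length ending on an up-step vs a down-step at each position: up/down = 1/1, 1/2, 3/2, 3/1, 3/1, 3/4, 1/4, 5/4, 5/4, 5/6, 5/6, 1/6, 7/6, 7/6, 7/8, 7/8.
The maximum over both is 8; one such subsequence is 23, 15, 21, 3, 12, 7, 23, 16.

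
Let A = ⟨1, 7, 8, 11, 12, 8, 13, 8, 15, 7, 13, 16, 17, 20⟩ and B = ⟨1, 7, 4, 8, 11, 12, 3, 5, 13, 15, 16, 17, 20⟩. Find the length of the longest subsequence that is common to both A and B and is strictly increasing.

10

A longest common strictly increasing subsequence is 1, 7, 8, 11, 12, 13, 15, 16, 17, 20 (length 10); it appears in order in both A and B, and no longer such subsequence exists.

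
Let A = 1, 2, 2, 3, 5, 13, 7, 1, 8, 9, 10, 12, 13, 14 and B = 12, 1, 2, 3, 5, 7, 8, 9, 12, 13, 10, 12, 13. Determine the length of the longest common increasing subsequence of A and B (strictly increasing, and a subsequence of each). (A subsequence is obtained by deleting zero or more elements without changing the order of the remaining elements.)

A longest common strictly increasing subsequence is 1, 2, 3, 5, 7, 8, 9, 10, 12, 13 (length 10); it appears in order in both A and B, and no longer such subsequence exists.

10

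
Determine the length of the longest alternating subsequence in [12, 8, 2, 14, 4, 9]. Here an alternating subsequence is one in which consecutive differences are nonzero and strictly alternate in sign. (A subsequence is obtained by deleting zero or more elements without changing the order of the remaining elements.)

A longest alternating subsequence is 12, 8, 14, 4, 9 (positions 1,2,4,5,6); its 4 consecutive differences strictly alternate in sign, and length 5 is optimal.

5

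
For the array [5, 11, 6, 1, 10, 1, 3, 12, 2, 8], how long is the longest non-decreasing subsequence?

Scanning left to right, the best length ending at each element is: 5→1, 11→2, 6→2, 1→1, 10→3, 1→2, 3→3, 12→4, 2→3, 8→4.
So the longest non-decreasing subsequence has length 4, e.g. 5, 6, 10, 12.

4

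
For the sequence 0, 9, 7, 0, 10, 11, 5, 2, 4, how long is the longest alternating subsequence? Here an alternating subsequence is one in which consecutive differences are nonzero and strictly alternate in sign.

6

Track the best alternating length ending on an up-step vs a down-step at each position: up/down = 1/1, 2/1, 2/3, 1/3, 4/1, 4/1, 4/5, 4/5, 6/5.
The maximum over both is 6; one such subsequence is 0, 9, 7, 10, 2, 4.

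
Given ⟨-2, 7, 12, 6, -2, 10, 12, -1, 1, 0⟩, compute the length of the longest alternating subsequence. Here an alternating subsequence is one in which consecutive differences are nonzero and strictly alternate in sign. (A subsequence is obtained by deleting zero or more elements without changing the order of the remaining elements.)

A longest alternating subsequence is -2, 7, 6, 10, -1, 1, 0 (positions 1,2,4,6,8,9,10); its 6 consecutive differences strictly alternate in sign, and length 7 is optimal.

7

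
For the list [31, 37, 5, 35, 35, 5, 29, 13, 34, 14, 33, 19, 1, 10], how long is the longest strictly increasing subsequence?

4

One longest increasing subsequence is 5, 13, 14, 33 (positions 3,8,10,11), of length 4; no longer one exists.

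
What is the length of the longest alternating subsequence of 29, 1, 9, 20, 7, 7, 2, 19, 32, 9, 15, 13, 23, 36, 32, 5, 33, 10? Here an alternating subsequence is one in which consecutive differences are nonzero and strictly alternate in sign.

12

Track the best alternating length ending on an up-step vs a down-step at each position: up/down = 1/1, 1/2, 3/2, 3/2, 3/4, 3/4, 3/4, 5/4, 5/1, 5/6, 7/6, 7/8, 9/6, 9/1, 9/10, 5/10, 11/10, 11/12.
The maximum over both is 12; one such subsequence is 29, 1, 9, 7, 19, 9, 15, 13, 36, 32, 33, 10.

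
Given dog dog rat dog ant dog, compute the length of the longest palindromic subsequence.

5

One longest palindromic subsequence is dog dog rat dog dog (positions 1,2,3,4,6); it reads the same forward and backward, and the interval DP gives dp[1][6] = 5.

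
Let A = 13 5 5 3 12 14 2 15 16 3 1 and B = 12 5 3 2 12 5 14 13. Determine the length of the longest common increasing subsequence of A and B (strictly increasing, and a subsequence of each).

For each value that appears in both, track the longest common increasing run ending there.
The best achievable length is 3; one witness is 5, 12, 14 (A-positions 2,5,6, B-positions 2,5,7).

3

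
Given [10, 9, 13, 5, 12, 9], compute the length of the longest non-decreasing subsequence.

Let dp[i] be the longest non-decreasing subsequence ending at position i. Then dp = [1, 1, 2, 1, 2, 2].
The maximum is 2; one witness is 10, 13 at positions 1,3.

2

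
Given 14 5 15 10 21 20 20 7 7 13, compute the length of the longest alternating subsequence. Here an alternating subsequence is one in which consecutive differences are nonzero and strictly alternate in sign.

7

Track the best alternating length ending on an up-step vs a down-step at each position: up/down = 1/1, 1/2, 3/1, 3/4, 5/1, 5/6, 5/6, 3/6, 3/6, 7/6.
The maximum over both is 7; one such subsequence is 14, 5, 15, 10, 21, 7, 13.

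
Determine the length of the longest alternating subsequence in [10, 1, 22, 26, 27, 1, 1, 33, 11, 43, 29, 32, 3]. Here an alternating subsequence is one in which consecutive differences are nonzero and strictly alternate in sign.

10

A longest alternating subsequence is 10, 1, 22, 1, 33, 11, 43, 29, 32, 3 (positions 1,2,3,6,8,9,10,11,12,13); its 9 consecutive differences strictly alternate in sign, and length 10 is optimal.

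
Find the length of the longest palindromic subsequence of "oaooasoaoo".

One longest palindromic subsequence is ooaoaoo (positions 1,3,5,7,8,9,10); it reads the same forward and backward, and the interval DP gives dp[1][10] = 7.

7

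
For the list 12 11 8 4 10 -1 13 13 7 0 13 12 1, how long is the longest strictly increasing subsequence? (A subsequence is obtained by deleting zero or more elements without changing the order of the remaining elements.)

3

Let dp[i] be the longest increasing subsequence ending at position i. Then dp = [1, 1, 1, 1, 2, 1, 3, 3, 2, 2, 3, 3, 3].
The maximum is 3; one witness is 8, 10, 13 at positions 3,5,7.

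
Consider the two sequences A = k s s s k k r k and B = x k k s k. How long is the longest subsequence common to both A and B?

3

A longest common subsequence is ksk (length 3); the LCS DP confirms no longer common subsequence exists.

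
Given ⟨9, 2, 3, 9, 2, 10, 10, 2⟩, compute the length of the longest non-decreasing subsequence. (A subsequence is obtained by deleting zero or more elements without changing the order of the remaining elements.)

Scanning left to right, the best length ending at each element is: 9→1, 2→1, 3→2, 9→3, 2→2, 10→4, 10→5, 2→3.
So the longest non-decreasing subsequence has length 5, e.g. 2, 3, 9, 10, 10.

5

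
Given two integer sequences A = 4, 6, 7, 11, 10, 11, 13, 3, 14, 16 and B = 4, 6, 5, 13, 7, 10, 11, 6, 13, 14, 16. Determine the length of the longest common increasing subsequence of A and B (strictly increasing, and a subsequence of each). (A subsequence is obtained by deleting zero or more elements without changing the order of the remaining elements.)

8

For each value that appears in both, track the longest common increasing run ending there.
The best achievable length is 8; one witness is 4, 6, 7, 10, 11, 13, 14, 16 (A-positions 1,2,3,5,6,7,9,10, B-positions 1,2,5,6,7,9,10,11).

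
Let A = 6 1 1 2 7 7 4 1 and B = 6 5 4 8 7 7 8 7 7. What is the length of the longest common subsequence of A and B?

Backtracking the LCS table gives one alignment: 6 (A1,B1) → 7 (A5,B8) → 7 (A6,B9).
So the longest common subsequence has length 3.

3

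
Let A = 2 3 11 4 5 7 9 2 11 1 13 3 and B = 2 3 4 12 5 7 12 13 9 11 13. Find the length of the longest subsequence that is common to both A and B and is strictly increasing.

For each value that appears in both, track the longest common increasing run ending there.
The best achievable length is 8; one witness is 2, 3, 4, 5, 7, 9, 11, 13 (A-positions 1,2,4,5,6,7,9,11, B-positions 1,2,3,5,6,9,10,11).

8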